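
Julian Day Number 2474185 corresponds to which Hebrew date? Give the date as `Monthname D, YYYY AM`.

Tevet 13, 5822 AM

JDN 2474185 is 26 December 2061 in the Gregorian calendar.
In the Hebrew calendar that day is Tevet 13, 5822 AM.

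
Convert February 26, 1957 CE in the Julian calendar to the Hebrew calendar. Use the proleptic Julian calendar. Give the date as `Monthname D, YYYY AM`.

Adar II 8, 5717 AM

The source date corresponds to 11 March 1957 in the Gregorian calendar (JDN 2435909).
That day falls on 8 Adar II 5717 AM in the Hebrew calendar.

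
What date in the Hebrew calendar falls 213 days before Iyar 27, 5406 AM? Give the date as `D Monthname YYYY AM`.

21 Tishrei 5406 AM

JDN of Iyar 27, 5406 AM = 2322381.
2322381 − 213 = 2322168.
JDN 2322168 in the Hebrew calendar is 21 Tishrei 5406 AM.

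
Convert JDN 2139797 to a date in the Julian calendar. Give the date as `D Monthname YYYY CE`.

12 June 1146 CE

JDN 2139797 is 19 June 1146 in the proleptic Gregorian calendar.
In the Julian calendar that day is 12 June 1146 CE.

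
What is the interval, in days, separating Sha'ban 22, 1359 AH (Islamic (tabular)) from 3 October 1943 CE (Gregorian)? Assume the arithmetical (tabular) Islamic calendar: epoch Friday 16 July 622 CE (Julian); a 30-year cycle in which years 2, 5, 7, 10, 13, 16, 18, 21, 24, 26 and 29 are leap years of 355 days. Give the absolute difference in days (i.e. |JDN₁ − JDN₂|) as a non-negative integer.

First date → JDN 2429898; second date → JDN 2431001.
The interval is |2429898 − 2431001| = 1103 days.

1103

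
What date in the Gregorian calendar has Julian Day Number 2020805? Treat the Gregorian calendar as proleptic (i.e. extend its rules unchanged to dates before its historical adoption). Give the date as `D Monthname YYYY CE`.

JDN 2451545 is 1 Jan 2000; 2020805 is −430740 days from there.

3 September 820 CE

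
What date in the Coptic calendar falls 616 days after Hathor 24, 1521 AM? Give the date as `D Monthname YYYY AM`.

5 Mesori 1522 AM

Counting 616 days forward from JDN 2380293 reaches JDN 2380909, which is 5 Mesori 1522 AM.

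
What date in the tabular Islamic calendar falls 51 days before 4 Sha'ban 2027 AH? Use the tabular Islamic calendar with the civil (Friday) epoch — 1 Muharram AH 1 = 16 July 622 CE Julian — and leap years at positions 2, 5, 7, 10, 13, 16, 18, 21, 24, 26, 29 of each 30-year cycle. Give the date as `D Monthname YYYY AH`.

12 Jumada al-Thani 2027 AH

JDN of 4 Sha'ban 2027 AH = 2666597.
2666597 − 51 = 2666546.
JDN 2666546 in the tabular Islamic calendar is 12 Jumada al-Thani 2027 AH.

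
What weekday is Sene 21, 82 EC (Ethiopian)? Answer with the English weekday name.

Equivalently 13 June 90 Gregorian, JDN 1754096.
1754096 ≡ 1 (mod 7); counting from Monday = 0 gives Tuesday.

Tuesday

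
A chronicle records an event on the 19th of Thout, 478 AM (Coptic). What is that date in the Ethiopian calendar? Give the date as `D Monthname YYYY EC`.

19 Meskerem 754 EC

Both dates share Julian Day Number 1999272; in the Ethiopian calendar that is 19 Meskerem 754 EC.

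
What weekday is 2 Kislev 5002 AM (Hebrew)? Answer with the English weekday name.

Thursday

In the proleptic Gregorian calendar this is 14 November 1241 (JDN 2174644).
Since JDN mod 7 = 3 (0 = Monday), the day is Thursday.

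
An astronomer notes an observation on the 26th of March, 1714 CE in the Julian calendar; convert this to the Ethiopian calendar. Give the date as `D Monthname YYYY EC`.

The source date corresponds to 6 April 1714 in the Gregorian calendar (JDN 2347181).
That day falls on 30 Megabit 1706 EC in the Ethiopian calendar.

30 Megabit 1706 EC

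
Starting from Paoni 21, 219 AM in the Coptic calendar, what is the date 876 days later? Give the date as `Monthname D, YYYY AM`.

JDN of Paoni 21, 219 AM = 1904944.
1904944 + 876 = 1905820.
JDN 1905820 in the Coptic calendar is Hathor 11, 222 AM.

Hathor 11, 222 AM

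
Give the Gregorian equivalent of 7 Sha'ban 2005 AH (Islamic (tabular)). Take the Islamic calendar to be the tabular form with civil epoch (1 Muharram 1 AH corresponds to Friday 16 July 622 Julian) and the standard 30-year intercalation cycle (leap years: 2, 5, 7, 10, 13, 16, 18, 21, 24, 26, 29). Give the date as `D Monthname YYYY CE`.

Both dates share Julian Day Number 2658804; in the Gregorian calendar that is 16 June 2567 CE.

16 June 2567 CE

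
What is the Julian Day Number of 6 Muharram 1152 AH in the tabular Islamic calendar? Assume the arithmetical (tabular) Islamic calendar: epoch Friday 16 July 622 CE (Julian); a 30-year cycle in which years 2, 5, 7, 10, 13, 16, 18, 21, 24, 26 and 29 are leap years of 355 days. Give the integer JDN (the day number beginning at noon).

2356321

In the Gregorian calendar the same day is 15 April 1739.
JDN 2299161 is 15 October 1582 CE (Gregorian); the target day is +57160 days from there, so JDN = 2356321.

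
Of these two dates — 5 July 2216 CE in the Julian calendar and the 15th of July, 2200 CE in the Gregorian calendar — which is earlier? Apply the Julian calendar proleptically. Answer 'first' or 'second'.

The two dates have Julian Day Numbers 2530638 and 2524789 respectively.
Since 2524789 < 2530638, the second date comes first.

second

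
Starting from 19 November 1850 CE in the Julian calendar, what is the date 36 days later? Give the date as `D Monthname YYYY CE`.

25 December 1850 CE

The starting date is JDN 2397093; 2397093 + 36 = 2397129.
JDN 2397129 corresponds to 25 December 1850 CE.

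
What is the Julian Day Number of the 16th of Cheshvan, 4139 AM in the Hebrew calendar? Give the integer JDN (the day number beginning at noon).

1859420

Equivalently 26 October 378 (proleptic Gregorian).
JDN 2299161 is 15 October 1582 CE (Gregorian); the target day is −439741 days from there, so JDN = 1859420.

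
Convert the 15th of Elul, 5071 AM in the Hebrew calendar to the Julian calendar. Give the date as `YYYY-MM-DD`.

1311-08-30

Julian Day Number of the source date = 2200142.
Converting JDN 2200142 to the Julian calendar gives 30 August 1311 CE.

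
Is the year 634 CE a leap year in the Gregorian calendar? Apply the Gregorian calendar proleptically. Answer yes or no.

634 is not divisible by 4, so it is a common year.

no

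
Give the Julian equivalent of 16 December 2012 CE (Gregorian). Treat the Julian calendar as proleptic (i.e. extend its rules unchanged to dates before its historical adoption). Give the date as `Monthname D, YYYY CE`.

December 3, 2012 CE

At this point the Julian calendar is 13 days behind the Gregorian.
16 December 2012 Gregorian − 13 days → 3 December 2012 Julian.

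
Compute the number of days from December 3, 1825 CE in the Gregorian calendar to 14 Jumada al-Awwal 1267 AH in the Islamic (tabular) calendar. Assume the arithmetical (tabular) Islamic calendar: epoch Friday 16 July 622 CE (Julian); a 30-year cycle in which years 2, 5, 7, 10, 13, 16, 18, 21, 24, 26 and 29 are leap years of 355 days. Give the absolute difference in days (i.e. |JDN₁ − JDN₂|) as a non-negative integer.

9235

First date → JDN 2387964; second date → JDN 2397199.
The interval is |2387964 − 2397199| = 9235 days.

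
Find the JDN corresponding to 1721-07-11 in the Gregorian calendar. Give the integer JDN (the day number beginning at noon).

JDN 2451545 is 1 January 2000 CE (Gregorian); the target day is −101711 days from there, so JDN = 2349834.

2349834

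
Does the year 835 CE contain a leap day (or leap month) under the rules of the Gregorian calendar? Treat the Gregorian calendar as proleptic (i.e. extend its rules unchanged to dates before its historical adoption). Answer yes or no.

no

835 is not divisible by 4, so it is a common year.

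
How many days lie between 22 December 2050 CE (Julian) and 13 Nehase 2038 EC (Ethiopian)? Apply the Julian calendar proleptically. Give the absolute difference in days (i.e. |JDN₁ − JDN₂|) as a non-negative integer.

First date → JDN 2470176; second date → JDN 2468577.
The interval is |2470176 − 2468577| = 1599 days.

1599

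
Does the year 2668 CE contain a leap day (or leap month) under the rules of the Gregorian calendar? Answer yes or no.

2668 is divisible by 4 and not by 100, so it is a leap year.

yes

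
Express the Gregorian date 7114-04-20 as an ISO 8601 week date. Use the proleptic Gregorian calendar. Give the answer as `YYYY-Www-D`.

7114-W17-1

The weekday is Monday (ISO weekday 1).
That Monday belongs to ISO week 17 of ISO year 7114.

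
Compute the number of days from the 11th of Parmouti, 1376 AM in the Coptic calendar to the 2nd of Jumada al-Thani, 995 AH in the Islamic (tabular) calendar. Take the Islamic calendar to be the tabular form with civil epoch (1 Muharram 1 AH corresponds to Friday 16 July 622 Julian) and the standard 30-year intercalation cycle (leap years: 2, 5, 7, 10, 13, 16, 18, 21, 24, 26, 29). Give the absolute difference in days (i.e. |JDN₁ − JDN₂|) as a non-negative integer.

26640

JDN of the first date = 2327469.
JDN of the second date = 2300829.
|2300829 − 2327469| = 26640.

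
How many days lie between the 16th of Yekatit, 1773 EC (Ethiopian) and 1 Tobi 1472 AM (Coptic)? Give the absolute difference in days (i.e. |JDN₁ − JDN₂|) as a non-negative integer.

9176

First date → JDN 2371609; second date → JDN 2362433.
The interval is |2371609 − 2362433| = 9176 days.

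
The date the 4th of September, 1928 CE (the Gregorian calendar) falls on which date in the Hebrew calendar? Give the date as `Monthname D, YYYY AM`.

Elul 19, 5688 AM

Julian Day Number of the source date = 2425494.
Converting JDN 2425494 to the Hebrew calendar gives 19 Elul 5688 AM.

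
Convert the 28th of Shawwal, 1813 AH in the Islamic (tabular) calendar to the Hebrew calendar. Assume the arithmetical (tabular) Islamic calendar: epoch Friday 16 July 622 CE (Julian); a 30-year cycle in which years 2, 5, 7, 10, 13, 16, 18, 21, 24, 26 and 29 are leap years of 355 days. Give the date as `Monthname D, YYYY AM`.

The source date corresponds to 23 May 2381 in the Gregorian calendar (JDN 2590845).
That day falls on 27 Iyar 6141 AM in the Hebrew calendar.

Iyar 27, 6141 AM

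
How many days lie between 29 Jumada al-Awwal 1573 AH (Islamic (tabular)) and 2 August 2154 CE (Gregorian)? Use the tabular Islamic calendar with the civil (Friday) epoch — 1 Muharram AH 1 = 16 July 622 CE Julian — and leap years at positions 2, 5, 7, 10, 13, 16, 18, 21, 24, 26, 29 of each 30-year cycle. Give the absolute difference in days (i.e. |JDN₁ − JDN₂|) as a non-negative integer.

First date → JDN 2505650; second date → JDN 2508006.
The interval is |2505650 − 2508006| = 2356 days.

2356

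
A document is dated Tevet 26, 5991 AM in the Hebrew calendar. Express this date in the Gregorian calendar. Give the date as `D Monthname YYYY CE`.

Both dates share Julian Day Number 2535917; in the Gregorian calendar that is 2 January 2231 CE.

2 January 2231 CE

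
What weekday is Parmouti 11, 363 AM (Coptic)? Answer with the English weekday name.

This is JDN 1957470 (9 April 647 Gregorian).
1957470 ≡ 4 (mod 7); counting from Monday = 0 gives Friday.

Friday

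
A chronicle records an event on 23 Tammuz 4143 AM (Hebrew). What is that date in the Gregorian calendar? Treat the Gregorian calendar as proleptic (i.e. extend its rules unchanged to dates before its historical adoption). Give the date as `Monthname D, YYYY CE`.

Both dates share Julian Day Number 1861139; in the Gregorian calendar that is 11 July 383 CE.

July 11, 383 CE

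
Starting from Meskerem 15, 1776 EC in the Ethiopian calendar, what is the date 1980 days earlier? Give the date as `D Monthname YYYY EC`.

17 Miyazya 1770 EC

Counting 1980 days back from JDN 2372554 reaches JDN 2370574, which is 17 Miyazya 1770 EC.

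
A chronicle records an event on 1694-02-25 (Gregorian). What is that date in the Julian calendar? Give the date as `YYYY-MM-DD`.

For dates in this range the Gregorian date is 10 days ahead of the Julian.
25 February 1694 Gregorian − 10 days → 15 February 1694 Julian.

1694-02-15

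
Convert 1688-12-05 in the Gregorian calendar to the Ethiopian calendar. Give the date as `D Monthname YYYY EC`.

Both dates share Julian Day Number 2337929; in the Ethiopian calendar that is 29 Hidar 1681 EC.

29 Hidar 1681 EC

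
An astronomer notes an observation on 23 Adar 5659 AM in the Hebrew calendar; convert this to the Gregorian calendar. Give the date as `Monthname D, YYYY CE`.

March 5, 1899 CE

Both dates share Julian Day Number 2414719; in the Gregorian calendar that is 5 March 1899 CE.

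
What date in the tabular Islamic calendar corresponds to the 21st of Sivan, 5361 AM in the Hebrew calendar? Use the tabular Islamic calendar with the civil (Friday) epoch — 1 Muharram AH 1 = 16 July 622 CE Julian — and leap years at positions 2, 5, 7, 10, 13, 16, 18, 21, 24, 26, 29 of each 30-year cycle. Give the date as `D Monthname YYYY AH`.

19 Dhu al-Hijjah 1009 AH

Julian Day Number of the source date = 2305985.
Converting JDN 2305985 to the tabular Islamic calendar gives 19 Dhu al-Hijjah 1009 AH.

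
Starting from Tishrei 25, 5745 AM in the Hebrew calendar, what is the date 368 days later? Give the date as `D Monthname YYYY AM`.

JDN of Tishrei 25, 5745 AM = 2445995.
2445995 + 368 = 2446363.
JDN 2446363 in the Hebrew calendar is 9 Cheshvan 5746 AM.

9 Cheshvan 5746 AM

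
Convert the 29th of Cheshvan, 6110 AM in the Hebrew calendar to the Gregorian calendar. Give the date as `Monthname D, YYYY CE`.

November 12, 2349 CE

Both dates share Julian Day Number 2579330; in the Gregorian calendar that is 12 November 2349 CE.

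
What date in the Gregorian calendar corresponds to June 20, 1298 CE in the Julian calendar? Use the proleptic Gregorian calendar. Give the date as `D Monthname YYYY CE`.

27 June 1298 CE

For dates in this range the Gregorian date is 7 days ahead of the Julian.
20 June 1298 Julian + 7 days → 27 June 1298 Gregorian.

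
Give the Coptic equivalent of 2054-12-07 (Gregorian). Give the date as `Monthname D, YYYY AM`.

Hathor 28, 1771 AM

Julian Day Number of the source date = 2471609.
Converting JDN 2471609 to the Coptic calendar gives 28 Hathor 1771 AM.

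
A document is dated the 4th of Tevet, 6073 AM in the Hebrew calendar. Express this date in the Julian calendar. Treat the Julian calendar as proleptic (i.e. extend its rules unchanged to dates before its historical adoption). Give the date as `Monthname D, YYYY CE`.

Julian Day Number of the source date = 2565868.
Converting JDN 2565868 to the Julian calendar gives 18 December 2312 CE.

December 18, 2312 CE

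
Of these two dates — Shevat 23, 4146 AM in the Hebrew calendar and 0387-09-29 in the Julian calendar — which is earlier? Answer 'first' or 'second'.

Converting both to JDN: 1862083 vs 1862681; the smaller is the first.

first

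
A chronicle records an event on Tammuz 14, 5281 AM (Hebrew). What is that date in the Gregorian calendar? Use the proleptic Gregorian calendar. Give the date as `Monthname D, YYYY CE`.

June 29, 1521 CE

Julian Day Number of the source date = 2276773.
Converting JDN 2276773 to the Gregorian calendar gives 29 June 1521 CE.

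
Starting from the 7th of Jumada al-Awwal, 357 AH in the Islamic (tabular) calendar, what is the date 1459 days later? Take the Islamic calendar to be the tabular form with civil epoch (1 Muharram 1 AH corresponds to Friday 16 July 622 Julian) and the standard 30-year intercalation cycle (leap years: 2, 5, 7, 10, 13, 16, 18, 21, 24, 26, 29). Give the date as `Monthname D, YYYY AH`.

Jumada al-Thani 19, 361 AH

The starting date is JDN 2074719; 2074719 + 1459 = 2076178.
JDN 2076178 corresponds to Jumada al-Thani 19, 361 AH.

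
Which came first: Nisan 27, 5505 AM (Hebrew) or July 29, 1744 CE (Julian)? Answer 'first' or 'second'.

second

First date → JDN 2358527; second date → JDN 2358264.
JDN 2358264 < JDN 2358527, so the second date is earlier.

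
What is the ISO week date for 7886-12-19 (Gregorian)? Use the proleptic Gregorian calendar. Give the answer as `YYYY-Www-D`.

7886-W50-7

The weekday is Sunday (ISO weekday 7).
That Sunday belongs to ISO week 50 of ISO year 7886.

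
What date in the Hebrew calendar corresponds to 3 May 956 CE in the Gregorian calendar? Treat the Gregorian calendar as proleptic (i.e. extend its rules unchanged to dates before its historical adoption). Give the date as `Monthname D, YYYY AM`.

Julian Day Number of the source date = 2070355.
Converting JDN 2070355 to the Hebrew calendar gives 15 Iyar 4716 AM.

Iyar 15, 4716 AM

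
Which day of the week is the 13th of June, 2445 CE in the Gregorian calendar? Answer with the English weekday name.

Tuesday

2614242 ≡ 1 (mod 7); counting from Monday = 0 gives Tuesday.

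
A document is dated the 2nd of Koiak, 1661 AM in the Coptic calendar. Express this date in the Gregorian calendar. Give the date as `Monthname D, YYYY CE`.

Julian Day Number of the source date = 2431436.
Converting JDN 2431436 to the Gregorian calendar gives 11 December 1944 CE.

December 11, 1944 CE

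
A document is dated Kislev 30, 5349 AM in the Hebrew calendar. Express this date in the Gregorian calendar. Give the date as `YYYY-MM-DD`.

1588-12-19

Both dates share Julian Day Number 2301418; in the Gregorian calendar that is 19 December 1588 CE.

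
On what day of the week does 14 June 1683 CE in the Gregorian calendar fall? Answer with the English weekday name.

Since JDN mod 7 = 0 (0 = Monday), the day is Monday.

Monday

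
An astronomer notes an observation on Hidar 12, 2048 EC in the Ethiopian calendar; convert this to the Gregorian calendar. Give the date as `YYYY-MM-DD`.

2055-11-22

Julian Day Number of the source date = 2471959.
Converting JDN 2471959 to the Gregorian calendar gives 22 November 2055 CE.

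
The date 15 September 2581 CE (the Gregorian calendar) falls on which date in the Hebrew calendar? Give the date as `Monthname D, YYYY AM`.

Julian Day Number of the source date = 2664009.
Converting JDN 2664009 to the Hebrew calendar gives 16 Elul 6341 AM.

Elul 16, 6341 AM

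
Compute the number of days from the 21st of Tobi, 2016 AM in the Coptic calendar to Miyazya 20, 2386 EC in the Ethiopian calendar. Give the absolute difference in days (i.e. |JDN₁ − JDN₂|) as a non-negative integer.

First date → JDN 2561149; second date → JDN 2595571.
The interval is |2561149 − 2595571| = 34422 days.

34422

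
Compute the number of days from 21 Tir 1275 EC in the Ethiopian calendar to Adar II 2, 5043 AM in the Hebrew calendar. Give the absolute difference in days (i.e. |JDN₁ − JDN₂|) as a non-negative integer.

JDN of the first date = 2189689.
JDN of the second date = 2189734.
|2189734 − 2189689| = 45.

45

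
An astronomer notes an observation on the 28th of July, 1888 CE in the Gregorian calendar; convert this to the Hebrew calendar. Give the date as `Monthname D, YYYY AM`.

Both dates share Julian Day Number 2410847; in the Hebrew calendar that is 20 Av 5648 AM.

Av 20, 5648 AM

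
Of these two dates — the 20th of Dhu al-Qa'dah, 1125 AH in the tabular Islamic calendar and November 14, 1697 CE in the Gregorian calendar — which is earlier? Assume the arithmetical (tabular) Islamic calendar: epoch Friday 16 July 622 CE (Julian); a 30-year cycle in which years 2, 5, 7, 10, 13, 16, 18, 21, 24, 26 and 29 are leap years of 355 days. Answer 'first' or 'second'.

second

The two dates have Julian Day Numbers 2347062 and 2341195 respectively.
Since 2341195 < 2347062, the second date comes first.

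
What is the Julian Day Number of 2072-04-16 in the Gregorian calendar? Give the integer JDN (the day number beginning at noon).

2477949

JDN 2400001 is 17 November 1858 CE (Gregorian), MJD 0; the target day is +77948 days from there, so JDN = 2477949.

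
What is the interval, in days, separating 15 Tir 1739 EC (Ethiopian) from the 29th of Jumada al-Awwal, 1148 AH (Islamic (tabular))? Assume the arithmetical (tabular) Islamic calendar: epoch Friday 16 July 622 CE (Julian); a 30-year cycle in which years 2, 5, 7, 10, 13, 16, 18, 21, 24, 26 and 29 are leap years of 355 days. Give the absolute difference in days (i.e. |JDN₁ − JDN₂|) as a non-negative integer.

4114

First date → JDN 2359159; second date → JDN 2355045.
The interval is |2359159 − 2355045| = 4114 days.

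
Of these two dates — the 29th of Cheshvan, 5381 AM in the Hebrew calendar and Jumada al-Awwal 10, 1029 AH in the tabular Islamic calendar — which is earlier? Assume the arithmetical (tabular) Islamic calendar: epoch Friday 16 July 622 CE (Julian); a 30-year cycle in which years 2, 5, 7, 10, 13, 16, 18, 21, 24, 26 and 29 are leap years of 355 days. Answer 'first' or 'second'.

The two dates have Julian Day Numbers 2313082 and 2312856 respectively.
Since 2312856 < 2313082, the second date comes first.

second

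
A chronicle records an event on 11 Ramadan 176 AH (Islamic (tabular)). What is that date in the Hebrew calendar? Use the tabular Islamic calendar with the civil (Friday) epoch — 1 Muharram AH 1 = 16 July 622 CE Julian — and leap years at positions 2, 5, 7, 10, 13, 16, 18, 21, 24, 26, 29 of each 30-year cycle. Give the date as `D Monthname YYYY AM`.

10 Tevet 4553 AM

The source date corresponds to 3 January 793 in the proleptic Gregorian calendar (JDN 2010700).
That day falls on 10 Tevet 4553 AM in the Hebrew calendar.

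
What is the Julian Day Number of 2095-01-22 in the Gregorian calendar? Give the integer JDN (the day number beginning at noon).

JDN 2299161 is 15 October 1582 CE (Gregorian); the target day is +187104 days from there, so JDN = 2486265.

2486265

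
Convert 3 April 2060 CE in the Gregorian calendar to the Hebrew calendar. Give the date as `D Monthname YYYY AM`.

3 Nisan 5820 AM

Both dates share Julian Day Number 2473553; in the Hebrew calendar that is 3 Nisan 5820 AM.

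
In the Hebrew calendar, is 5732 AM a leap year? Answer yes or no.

Hebrew year 5732 is year 13 of its 19-year Metonic cycle; leap years are at positions 3, 6, 8, 11, 14, 17, 19, so it is a common year (12 months).

no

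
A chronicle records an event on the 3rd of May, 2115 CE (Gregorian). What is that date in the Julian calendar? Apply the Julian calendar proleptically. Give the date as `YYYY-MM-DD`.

2115-04-19

For dates in this range the Gregorian date is 14 days ahead of the Julian.
3 May 2115 Gregorian − 14 days → 19 April 2115 Julian.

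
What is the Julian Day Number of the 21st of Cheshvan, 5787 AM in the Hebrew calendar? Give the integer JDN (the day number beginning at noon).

In the Gregorian calendar the same day is 1 November 2026.
JDN 2451545 is 1 January 2000 CE (Gregorian); the target day is +9801 days from there, so JDN = 2461346.

2461346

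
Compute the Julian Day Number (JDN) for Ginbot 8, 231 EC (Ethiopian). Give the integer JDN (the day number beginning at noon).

Equivalently 3 May 239 (proleptic Gregorian).
JDN 2400001 is 17 November 1858 CE (Gregorian), MJD 0; the target day is −591526 days from there, so JDN = 1808475.

1808475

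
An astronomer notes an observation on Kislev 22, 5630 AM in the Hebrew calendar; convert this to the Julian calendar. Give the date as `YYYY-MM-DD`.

1869-11-14

Both dates share Julian Day Number 2404028; in the Julian calendar that is 14 November 1869 CE.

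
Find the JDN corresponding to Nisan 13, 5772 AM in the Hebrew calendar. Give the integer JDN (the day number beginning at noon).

2456023

Equivalently 5 April 2012 (Gregorian).
JDN 2400001 is 17 November 1858 CE (Gregorian), MJD 0; the target day is +56022 days from there, so JDN = 2456023.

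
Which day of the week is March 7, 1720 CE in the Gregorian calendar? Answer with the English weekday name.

Since JDN mod 7 = 3 (0 = Monday), the day is Thursday.

Thursday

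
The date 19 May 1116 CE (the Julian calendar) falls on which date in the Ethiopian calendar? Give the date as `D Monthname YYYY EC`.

Julian Day Number of the source date = 2128816.
Converting JDN 2128816 to the Ethiopian calendar gives 24 Ginbot 1108 EC.

24 Ginbot 1108 EC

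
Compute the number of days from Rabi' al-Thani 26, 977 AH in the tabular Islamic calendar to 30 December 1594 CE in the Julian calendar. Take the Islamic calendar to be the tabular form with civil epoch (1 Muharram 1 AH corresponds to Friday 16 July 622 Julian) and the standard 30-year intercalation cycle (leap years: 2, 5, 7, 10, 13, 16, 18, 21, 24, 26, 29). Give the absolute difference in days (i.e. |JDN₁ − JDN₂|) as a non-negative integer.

9214

JDN of the first date = 2294416.
JDN of the second date = 2303630.
|2303630 − 2294416| = 9214.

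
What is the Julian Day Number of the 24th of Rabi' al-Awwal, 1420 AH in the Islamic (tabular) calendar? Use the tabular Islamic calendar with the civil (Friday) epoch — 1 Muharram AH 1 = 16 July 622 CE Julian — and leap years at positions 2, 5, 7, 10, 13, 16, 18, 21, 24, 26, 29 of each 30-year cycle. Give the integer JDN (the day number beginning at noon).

2451368

In the Gregorian calendar the same day is 8 July 1999.
JDN 2400001 is 17 November 1858 CE (Gregorian), MJD 0; the target day is +51367 days from there, so JDN = 2451368.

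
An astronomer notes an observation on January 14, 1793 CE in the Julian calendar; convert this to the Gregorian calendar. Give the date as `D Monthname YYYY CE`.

For dates in this range the Gregorian date is 11 days ahead of the Julian.
14 January 1793 Julian + 11 days → 25 January 1793 Gregorian.

25 January 1793 CE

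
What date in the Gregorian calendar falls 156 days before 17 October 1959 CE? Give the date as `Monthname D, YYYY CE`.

The starting date is JDN 2436859; 2436859 − 156 = 2436703.
JDN 2436703 corresponds to May 14, 1959 CE.

May 14, 1959 CE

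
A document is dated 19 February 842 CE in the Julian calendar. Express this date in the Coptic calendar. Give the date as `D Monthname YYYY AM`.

Both dates share Julian Day Number 2028648; in the Coptic calendar that is 25 Meshir 558 AM.

25 Meshir 558 AM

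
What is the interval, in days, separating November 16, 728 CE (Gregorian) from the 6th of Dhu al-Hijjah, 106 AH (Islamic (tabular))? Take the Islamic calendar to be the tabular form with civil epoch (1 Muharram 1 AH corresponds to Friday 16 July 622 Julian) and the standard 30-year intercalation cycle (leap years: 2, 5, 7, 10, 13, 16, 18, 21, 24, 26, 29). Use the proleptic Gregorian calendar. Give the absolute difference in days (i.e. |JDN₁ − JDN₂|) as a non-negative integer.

1298

JDN of the first date = 1987276.
JDN of the second date = 1985978.
|1985978 − 1987276| = 1298.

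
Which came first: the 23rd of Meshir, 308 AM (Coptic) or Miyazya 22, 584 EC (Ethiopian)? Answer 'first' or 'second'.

First date → JDN 1937334; second date → JDN 1937393.
JDN 1937334 < JDN 1937393, so the first date is earlier.

first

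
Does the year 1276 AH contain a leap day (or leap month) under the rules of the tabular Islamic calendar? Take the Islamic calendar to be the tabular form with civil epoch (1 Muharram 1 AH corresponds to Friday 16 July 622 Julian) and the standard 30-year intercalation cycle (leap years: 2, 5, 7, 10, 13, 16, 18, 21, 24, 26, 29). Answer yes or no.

yes

Year 1276 AH is year 16 of its 30-year cycle; leap positions are 2, 5, 7, 10, 13, 16, 18, 21, 24, 26, 29, so it is a leap year (355 days).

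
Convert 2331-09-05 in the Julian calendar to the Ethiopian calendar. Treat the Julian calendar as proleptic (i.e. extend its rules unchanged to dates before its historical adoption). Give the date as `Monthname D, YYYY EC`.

Meskerem 7, 2324 EC

Julian Day Number of the source date = 2572703.
Converting JDN 2572703 to the Ethiopian calendar gives 7 Meskerem 2324 EC.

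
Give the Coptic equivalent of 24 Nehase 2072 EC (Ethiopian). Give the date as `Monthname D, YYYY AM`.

Julian Day Number of the source date = 2481007.
Converting JDN 2481007 to the Coptic calendar gives 24 Mesori 1796 AM.

Mesori 24, 1796 AM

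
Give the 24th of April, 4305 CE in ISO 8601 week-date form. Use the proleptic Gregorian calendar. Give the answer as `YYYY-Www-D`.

The weekday is Monday (ISO weekday 1).
That Monday belongs to ISO week 17 of ISO year 4305.

4305-W17-1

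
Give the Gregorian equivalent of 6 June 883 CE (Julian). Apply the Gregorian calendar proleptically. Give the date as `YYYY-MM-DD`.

0883-06-10

At this point the Julian calendar is 4 days behind the Gregorian.
6 June 883 Julian + 4 days → 10 June 883 Gregorian.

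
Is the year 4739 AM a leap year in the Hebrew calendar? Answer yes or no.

yes

Hebrew year 4739 is year 8 of its 19-year Metonic cycle; leap years are at positions 3, 6, 8, 11, 14, 17, 19, so it is a leap year (13 months).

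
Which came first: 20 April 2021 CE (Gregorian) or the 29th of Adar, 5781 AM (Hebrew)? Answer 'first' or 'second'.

Converting both to JDN: 2459325 vs 2459287; the smaller is the second.

second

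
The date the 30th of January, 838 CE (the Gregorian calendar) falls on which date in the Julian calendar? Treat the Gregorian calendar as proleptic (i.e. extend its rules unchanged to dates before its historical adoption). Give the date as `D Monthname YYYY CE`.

26 January 838 CE

At this point the Julian calendar is 4 days behind the Gregorian.
30 January 838 Gregorian − 4 days → 26 January 838 Julian.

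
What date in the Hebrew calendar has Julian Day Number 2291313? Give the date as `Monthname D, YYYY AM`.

Nisan 24, 5321 AM

The proleptic Gregorian equivalent of JDN 2291313 is 20 April 1561.
In the Hebrew calendar that day is Nisan 24, 5321 AM.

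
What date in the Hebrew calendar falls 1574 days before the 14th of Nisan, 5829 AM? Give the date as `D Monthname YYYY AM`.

4 Tevet 5825 AM

Counting 1574 days back from JDN 2476842 reaches JDN 2475268, which is 4 Tevet 5825 AM.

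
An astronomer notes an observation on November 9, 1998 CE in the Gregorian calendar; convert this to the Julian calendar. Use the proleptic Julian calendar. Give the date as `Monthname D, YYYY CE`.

At this point the Julian calendar is 13 days behind the Gregorian.
9 November 1998 Gregorian − 13 days → 27 October 1998 Julian.

October 27, 1998 CE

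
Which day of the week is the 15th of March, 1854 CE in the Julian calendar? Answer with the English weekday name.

This is JDN 2398305 (27 March 1854 Gregorian).
Since JDN mod 7 = 0 (0 = Monday), the day is Monday.

Monday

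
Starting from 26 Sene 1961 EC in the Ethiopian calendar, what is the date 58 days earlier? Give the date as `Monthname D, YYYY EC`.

Counting 58 days back from JDN 2440406 reaches JDN 2440348, which is Miyazya 28, 1961 EC.

Miyazya 28, 1961 EC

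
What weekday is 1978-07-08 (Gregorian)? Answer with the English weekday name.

Saturday

Since JDN mod 7 = 5 (0 = Monday), the day is Saturday.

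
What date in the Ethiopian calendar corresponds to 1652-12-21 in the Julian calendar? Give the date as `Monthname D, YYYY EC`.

Tahsas 25, 1645 EC

Both dates share Julian Day Number 2324806; in the Ethiopian calendar that is 25 Tahsas 1645 EC.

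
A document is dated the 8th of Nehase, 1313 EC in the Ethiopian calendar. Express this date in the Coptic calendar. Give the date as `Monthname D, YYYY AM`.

Mesori 8, 1037 AM

Both dates share Julian Day Number 2203766; in the Coptic calendar that is 8 Mesori 1037 AM.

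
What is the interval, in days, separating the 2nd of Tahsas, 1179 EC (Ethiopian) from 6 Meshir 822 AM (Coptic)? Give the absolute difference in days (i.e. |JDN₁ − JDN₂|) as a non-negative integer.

First date → JDN 2154576; second date → JDN 2125055.
The interval is |2154576 − 2125055| = 29521 days.

29521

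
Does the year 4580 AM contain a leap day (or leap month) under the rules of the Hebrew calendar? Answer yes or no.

Hebrew year 4580 is year 1 of its 19-year Metonic cycle; leap years are at positions 3, 6, 8, 11, 14, 17, 19, so it is a common year (12 months).

no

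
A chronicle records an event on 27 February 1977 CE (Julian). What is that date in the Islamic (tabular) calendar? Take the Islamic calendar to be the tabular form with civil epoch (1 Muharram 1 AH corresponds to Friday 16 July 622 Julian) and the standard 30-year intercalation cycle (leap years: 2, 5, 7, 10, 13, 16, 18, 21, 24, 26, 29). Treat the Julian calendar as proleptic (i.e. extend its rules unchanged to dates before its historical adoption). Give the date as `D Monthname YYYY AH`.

The source date corresponds to 12 March 1977 in the Gregorian calendar (JDN 2443215).
That day falls on 21 Rabi' al-Awwal 1397 AH in the tabular Islamic calendar.

21 Rabi' al-Awwal 1397 AH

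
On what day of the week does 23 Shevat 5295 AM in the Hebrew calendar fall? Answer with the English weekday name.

Equivalently 7 February 1535 Gregorian, JDN 2281744.
2281744 ≡ 3 (mod 7); counting from Monday = 0 gives Thursday.

Thursday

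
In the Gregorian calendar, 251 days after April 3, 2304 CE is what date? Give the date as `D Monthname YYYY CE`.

10 December 2304 CE

The starting date is JDN 2562671; 2562671 + 251 = 2562922.
JDN 2562922 corresponds to 10 December 2304 CE.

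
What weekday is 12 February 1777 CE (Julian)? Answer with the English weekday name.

This is JDN 2370150 (23 February 1777 Gregorian).
Since JDN mod 7 = 6 (0 = Monday), the day is Sunday.

Sunday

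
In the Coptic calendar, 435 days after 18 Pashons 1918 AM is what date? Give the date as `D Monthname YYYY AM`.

28 Epip 1919 AM

JDN of 18 Pashons 1918 AM = 2525471.
2525471 + 435 = 2525906.
JDN 2525906 in the Coptic calendar is 28 Epip 1919 AM.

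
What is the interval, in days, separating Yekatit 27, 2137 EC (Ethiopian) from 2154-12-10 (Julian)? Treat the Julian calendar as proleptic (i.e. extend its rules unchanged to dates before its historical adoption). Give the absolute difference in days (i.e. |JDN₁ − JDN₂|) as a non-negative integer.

3579

JDN of the first date = 2504571.
JDN of the second date = 2508150.
|2508150 − 2504571| = 3579.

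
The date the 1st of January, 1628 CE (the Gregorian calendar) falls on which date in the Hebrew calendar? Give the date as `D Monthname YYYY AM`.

Julian Day Number of the source date = 2315675.
Converting JDN 2315675 to the Hebrew calendar gives 25 Tevet 5388 AM.

25 Tevet 5388 AM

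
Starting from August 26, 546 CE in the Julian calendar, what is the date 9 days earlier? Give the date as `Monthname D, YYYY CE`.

JDN of August 26, 546 CE = 1920722.
1920722 − 9 = 1920713.
JDN 1920713 in the Julian calendar is August 17, 546 CE.

August 17, 546 CE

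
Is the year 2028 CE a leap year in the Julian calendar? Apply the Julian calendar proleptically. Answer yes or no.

yes

2028 mod 4 = 0, so it is a leap year in the Julian calendar.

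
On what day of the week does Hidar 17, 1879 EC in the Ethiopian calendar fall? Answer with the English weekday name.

Equivalently 25 November 1886 Gregorian, JDN 2410236.
2410236 ≡ 3 (mod 7); counting from Monday = 0 gives Thursday.

Thursday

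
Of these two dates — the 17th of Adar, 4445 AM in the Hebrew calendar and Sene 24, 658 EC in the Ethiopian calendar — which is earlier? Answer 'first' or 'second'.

First date → JDN 1971311; second date → JDN 1964483.
JDN 1964483 < JDN 1971311, so the second date is earlier.

second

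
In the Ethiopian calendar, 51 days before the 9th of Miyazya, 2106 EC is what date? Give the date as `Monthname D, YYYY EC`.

JDN of the 9th of Miyazya, 2106 EC = 2493290.
2493290 − 51 = 2493239.
JDN 2493239 in the Ethiopian calendar is Yekatit 18, 2106 EC.

Yekatit 18, 2106 EC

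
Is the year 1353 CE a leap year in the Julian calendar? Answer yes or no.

no

1353 mod 4 = 1, so it is a common year in the Julian calendar.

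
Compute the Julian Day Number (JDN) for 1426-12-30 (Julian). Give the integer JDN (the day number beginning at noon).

2242268

In the proleptic Gregorian calendar the same day is 8 January 1427.
JDN 2400001 is 17 November 1858 CE (Gregorian), MJD 0; the target day is −157733 days from there, so JDN = 2242268.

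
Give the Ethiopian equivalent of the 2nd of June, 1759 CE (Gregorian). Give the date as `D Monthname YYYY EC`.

27 Ginbot 1751 EC

Both dates share Julian Day Number 2363674; in the Ethiopian calendar that is 27 Ginbot 1751 EC.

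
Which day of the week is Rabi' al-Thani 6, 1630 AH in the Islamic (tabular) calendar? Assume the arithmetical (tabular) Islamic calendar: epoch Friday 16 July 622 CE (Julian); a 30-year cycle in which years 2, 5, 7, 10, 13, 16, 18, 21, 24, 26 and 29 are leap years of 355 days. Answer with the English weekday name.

This is JDN 2525797 (19 April 2203 Gregorian).
JDN 2525797 mod 7 = 1, and JDN 0 was a Monday, so this is a Tuesday.

Tuesday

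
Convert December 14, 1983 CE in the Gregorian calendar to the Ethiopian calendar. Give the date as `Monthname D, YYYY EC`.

Julian Day Number of the source date = 2445683.
Converting JDN 2445683 to the Ethiopian calendar gives 4 Tahsas 1976 EC.

Tahsas 4, 1976 EC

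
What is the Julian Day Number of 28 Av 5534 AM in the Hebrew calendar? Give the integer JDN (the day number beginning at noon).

2369217

Equivalently 5 August 1774 (Gregorian).
JDN 2299161 is 15 October 1582 CE (Gregorian); the target day is +70056 days from there, so JDN = 2369217.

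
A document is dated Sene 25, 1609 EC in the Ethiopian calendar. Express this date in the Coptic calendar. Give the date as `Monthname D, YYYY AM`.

Both dates share Julian Day Number 2311837; in the Coptic calendar that is 25 Paoni 1333 AM.

Paoni 25, 1333 AM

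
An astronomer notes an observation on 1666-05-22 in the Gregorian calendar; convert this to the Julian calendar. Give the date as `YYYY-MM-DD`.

The Julian–Gregorian offset here is 10 days (Julian trailing).
22 May 1666 Gregorian − 10 days → 12 May 1666 Julian.

1666-05-12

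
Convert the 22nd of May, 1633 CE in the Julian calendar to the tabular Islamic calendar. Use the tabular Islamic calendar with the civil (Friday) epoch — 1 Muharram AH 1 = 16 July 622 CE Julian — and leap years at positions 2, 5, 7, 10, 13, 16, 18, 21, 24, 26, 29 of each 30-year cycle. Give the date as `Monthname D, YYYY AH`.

Both dates share Julian Day Number 2317653; in the tabular Islamic calendar that is 23 Dhu al-Qa'dah 1042 AH.

Dhu al-Qa'dah 23, 1042 AH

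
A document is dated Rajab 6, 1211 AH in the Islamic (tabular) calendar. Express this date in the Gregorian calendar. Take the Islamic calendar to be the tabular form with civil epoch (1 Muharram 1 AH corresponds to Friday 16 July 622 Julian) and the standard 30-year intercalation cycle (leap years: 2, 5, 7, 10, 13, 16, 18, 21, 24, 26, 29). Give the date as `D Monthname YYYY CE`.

Both dates share Julian Day Number 2377406; in the Gregorian calendar that is 5 January 1797 CE.

5 January 1797 CE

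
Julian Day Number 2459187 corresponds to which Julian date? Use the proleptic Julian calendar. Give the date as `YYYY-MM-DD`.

2020-11-20

JDN 2459187 is 3 December 2020 in the Gregorian calendar.
In the Julian calendar that day is 2020-11-20.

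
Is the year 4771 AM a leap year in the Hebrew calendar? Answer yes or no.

Hebrew year 4771 is year 2 of its 19-year Metonic cycle; leap years are at positions 3, 6, 8, 11, 14, 17, 19, so it is a common year (12 months).

no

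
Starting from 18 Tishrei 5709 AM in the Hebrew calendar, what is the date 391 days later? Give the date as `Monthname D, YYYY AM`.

Cheshvan 24, 5710 AM

JDN of 18 Tishrei 5709 AM = 2432846.
2432846 + 391 = 2433237.
JDN 2433237 in the Hebrew calendar is Cheshvan 24, 5710 AM.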